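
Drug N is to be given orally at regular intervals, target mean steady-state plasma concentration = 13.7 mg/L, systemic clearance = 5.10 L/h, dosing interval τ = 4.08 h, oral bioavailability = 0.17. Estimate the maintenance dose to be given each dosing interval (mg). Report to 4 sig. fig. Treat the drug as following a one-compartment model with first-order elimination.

1677 mg

At steady state, F × (Dose/τ) = Css × CL.
Dose = Css × CL × τ / F = 13.7 × 5.100 × 4.08 / 0.17 = 1677 mg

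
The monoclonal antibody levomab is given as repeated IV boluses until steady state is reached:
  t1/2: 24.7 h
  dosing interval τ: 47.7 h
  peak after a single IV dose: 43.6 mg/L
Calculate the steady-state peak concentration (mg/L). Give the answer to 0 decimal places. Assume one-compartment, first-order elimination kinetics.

k = ln2 / t½ = 0.693147 / 24.7 = 0.02806 h⁻¹
e^(−kτ) = e^(−0.02806 × 47.7) = 0.2622
Accumulation ratio R = 1 / (1 − e^(−kτ)) = 1 / (1 − 0.2622) = 1.355
Steady-state peak = C₀ × R = 43.6 × 1.355 = 59.08 mg/L

59 mg/L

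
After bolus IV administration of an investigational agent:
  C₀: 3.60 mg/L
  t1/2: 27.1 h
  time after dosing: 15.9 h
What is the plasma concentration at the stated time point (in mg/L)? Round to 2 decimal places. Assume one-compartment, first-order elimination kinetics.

k = ln2 / t½ = 0.693147 / 27.1 = 0.02558 h⁻¹
C = C₀ · e^(−k·t) = 3.600 × e^(−0.02558 × 15.9)
  = 3.600 × 0.6658 = 2.397 mg/L

2.40 mg/L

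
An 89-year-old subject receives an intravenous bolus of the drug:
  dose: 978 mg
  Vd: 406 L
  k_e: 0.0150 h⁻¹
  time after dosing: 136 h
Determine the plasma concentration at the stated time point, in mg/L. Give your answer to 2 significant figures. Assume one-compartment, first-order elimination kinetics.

0.31 mg/L

C₀ = Dose / Vd = 978.0 / 406 = 2.409 mg/L
C = C₀ · e^(−k·t) = 2.409 × e^(−0.01500 × 136)
  = 2.409 × 0.1300 = 0.3132 mg/L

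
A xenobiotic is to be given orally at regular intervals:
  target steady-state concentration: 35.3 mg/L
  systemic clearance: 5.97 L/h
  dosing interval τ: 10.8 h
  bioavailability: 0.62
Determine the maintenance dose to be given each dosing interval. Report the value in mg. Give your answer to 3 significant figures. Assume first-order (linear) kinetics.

At steady state, F × (Dose/τ) = Css × CL.
Dose = Css × CL × τ / F = 35.3 × 5.970 × 10.8 / 0.62 = 3671 mg

3670 mg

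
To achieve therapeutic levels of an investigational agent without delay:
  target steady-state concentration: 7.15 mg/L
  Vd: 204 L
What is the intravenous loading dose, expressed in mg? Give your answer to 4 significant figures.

1459 mg

LD = Css × Vd = 7.15 × 204 = 1459 mg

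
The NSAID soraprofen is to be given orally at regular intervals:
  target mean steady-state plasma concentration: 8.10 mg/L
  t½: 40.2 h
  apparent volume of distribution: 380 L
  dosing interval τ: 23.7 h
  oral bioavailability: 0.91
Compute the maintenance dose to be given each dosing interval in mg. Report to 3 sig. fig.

1380 mg

k = ln2 / t½ = 0.693147 / 40.2 = 0.01724 h⁻¹
CL = k × Vd = 0.01724 × 380 = 6.551 L/h
At steady state, F × (Dose/τ) = Css × CL.
Dose = Css × CL × τ / F = 8.10 × 6.551 × 23.7 / 0.91 = 1382 mg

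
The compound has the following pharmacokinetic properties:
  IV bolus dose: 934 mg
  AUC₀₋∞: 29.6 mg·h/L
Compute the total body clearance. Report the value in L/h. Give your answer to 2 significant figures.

32 L/h

CL = Dose / AUC = 934 / 29.6 = 31.55 L/h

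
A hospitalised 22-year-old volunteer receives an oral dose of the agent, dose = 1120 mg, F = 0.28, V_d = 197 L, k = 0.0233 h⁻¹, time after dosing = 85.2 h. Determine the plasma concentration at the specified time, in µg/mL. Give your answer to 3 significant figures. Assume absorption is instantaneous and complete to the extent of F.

0.219 µg/mL

Amount reaching circulation = F × Dose = 0.28 × 1120 = 313.6 mg
C₀ = F·Dose / Vd = 313.6 / 197 = 1.592 mg/L
C = C₀ · e^(−k·t) = 1.592 × e^(−0.02330 × 85.2)
  = 1.592 × 0.1374 = 0.2187 mg/L
(0.2187 mg/L = 0.2187 µg/mL)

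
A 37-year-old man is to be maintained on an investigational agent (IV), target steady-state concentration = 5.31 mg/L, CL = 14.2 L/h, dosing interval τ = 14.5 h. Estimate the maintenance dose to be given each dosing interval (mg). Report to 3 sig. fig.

1090 mg

At steady state, Dose/τ = Css × CL.
Dose = Css × CL × τ = 5.31 × 14.20 × 14.5 = 1093 mg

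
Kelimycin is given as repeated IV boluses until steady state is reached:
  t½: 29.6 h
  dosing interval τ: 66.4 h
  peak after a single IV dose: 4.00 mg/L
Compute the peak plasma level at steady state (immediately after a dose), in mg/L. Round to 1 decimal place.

5.1 mg/L

k = ln2 / t½ = 0.693147 / 29.6 = 0.02342 h⁻¹
e^(−kτ) = e^(−0.02342 × 66.4) = 0.2112
Accumulation ratio R = 1 / (1 − e^(−kτ)) = 1 / (1 − 0.2112) = 1.268
Steady-state peak = C₀ × R = 4.00 × 1.268 = 5.072 mg/L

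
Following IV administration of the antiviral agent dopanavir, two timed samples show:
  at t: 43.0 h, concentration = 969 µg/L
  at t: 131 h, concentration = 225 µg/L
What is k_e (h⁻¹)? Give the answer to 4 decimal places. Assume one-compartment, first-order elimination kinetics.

0.0166 h⁻¹

k = ln(C₁/C₂) / (t₂ − t₁) = ln(969/225) / (131 − 43.0)
  = 1.460 / 88.00 = 0.01659 h⁻¹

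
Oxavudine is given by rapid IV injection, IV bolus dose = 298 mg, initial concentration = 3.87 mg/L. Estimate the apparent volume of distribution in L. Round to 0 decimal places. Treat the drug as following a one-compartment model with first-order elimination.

77 L

Vd = Dose / C₀ = 298.0 / 3.87 = 77.00 L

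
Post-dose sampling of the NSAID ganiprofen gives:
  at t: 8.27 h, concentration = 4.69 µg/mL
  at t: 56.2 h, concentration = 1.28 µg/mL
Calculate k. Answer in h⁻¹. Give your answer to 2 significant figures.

k = ln(C₁/C₂) / (t₂ − t₁) = ln(4.69/1.28) / (56.2 − 8.27)
  = 1.299 / 47.93 = 0.02710 h⁻¹

0.027 h⁻¹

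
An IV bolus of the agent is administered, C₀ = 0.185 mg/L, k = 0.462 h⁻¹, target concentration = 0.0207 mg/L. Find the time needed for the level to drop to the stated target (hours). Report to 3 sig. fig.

t = ln(C₀ / C) / k = ln(0.1850 / 0.0207) / 0.4620
  = ln(8.937) / 0.4620 = 2.190 / 0.4620 = 4.740 h

4.74 h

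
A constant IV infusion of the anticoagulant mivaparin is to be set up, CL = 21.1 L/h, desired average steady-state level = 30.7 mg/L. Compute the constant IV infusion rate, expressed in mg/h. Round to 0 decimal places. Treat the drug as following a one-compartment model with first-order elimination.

648 mg/h

At steady state, infusion rate R₀ = Css × CL = 30.7 × 21.10 = 647.8 mg/h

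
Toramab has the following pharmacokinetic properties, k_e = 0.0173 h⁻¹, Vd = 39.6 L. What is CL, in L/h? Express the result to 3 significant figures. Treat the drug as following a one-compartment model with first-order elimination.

0.685 L/h

CL = k × Vd = 0.0173 × 39.6 = 0.6851 L/h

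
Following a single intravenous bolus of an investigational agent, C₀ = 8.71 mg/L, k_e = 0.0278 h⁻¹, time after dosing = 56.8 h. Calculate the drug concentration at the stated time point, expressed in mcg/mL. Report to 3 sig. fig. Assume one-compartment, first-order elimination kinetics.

C = C₀ · e^(−k·t) = 8.710 × e^(−0.02780 × 56.8)
  = 8.710 × 0.2062 = 1.796 mg/L
(1.796 mg/L = 1.796 mcg/mL)

1.80 mcg/mL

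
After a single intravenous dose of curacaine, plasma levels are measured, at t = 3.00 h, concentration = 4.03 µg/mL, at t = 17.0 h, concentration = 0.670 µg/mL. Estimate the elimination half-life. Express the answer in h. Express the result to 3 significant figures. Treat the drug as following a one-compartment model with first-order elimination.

k = ln(C₁/C₂) / (t₂ − t₁) = ln(4.03/0.670) / (17.0 − 3.00)
  = 1.794 / 14.00 = 0.1281 h⁻¹
t½ = ln2 / k = 0.693147 / 0.1281 = 5.411 h

5.41 h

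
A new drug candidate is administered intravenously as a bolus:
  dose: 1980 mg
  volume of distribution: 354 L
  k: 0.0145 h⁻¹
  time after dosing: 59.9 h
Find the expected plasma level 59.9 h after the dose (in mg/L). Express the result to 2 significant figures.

2.3 mg/L

C₀ = Dose / Vd = 1980 / 354 = 5.593 mg/L
C = C₀ · e^(−k·t) = 5.593 × e^(−0.01450 × 59.9)
  = 5.593 × 0.4196 = 2.347 mg/L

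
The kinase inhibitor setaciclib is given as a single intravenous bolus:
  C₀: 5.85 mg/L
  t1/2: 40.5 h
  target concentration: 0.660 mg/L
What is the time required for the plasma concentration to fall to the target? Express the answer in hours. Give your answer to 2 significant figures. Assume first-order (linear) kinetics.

k = ln2 / t½ = 0.693147 / 40.5 = 0.01711 h⁻¹
t = ln(C₀ / C) / k = ln(5.850 / 0.660) / 0.01711
  = ln(8.864) / 0.01711 = 2.182 / 0.01711 = 127.5 h

130 h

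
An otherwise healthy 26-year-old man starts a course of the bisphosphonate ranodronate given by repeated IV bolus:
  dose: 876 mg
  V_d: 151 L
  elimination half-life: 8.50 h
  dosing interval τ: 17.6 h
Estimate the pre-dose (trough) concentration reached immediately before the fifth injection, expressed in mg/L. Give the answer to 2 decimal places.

C₀ per dose = Dose / Vd = 876 / 151 = 5.801 mg/L
k = ln2 / t½ = 0.693147 / 8.50 = 0.08155 h⁻¹
Fraction remaining after one interval: r = e^(−kτ) = e^(−0.08155 × 17.6) = 0.2380
Before dose 5, 4 doses have been given (aged 1τ, 2τ, 3τ, 4τ).
C_trough = C₀ × (r + r² + … + r^4) = C₀ × r(1−r^4)/(1−r)
        = 5.801 × 0.2380 × (1 − 0.003209) / (1 − 0.2380) = 1.806 mg/L

1.81 mg/L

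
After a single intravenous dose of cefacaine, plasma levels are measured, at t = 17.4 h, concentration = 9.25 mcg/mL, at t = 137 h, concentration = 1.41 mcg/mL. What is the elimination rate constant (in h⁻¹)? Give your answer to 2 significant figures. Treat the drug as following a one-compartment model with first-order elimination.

k = ln(C₁/C₂) / (t₂ − t₁) = ln(9.25/1.41) / (137 − 17.4)
  = 1.881 / 119.6 = 0.01573 h⁻¹

0.016 h⁻¹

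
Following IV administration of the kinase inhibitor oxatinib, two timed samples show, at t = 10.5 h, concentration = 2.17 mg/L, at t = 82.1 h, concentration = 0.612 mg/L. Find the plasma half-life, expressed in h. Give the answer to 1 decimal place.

39.2 h

k = ln(C₁/C₂) / (t₂ − t₁) = ln(2.17/0.612) / (82.1 − 10.5)
  = 1.266 / 71.60 = 0.01768 h⁻¹
t½ = ln2 / k = 0.693147 / 0.01768 = 39.21 h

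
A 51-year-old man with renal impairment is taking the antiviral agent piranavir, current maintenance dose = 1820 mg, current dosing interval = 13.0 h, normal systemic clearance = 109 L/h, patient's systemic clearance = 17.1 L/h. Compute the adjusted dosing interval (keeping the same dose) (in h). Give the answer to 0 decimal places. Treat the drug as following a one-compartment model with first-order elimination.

To keep the same average steady-state level, dosing rate must scale with clearance.
CL ratio = 17.1 / 109 = 0.1569
New interval (same dose) = 13.0 / 0.1569 = 82.86 h

83 h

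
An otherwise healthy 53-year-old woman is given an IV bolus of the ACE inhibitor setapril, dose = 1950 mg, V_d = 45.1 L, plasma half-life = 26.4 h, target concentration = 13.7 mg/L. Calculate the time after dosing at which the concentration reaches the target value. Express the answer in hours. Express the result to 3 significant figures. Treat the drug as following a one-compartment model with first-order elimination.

C₀ = Dose / Vd = 1950 / 45.1 = 43.24 mg/L
k = ln2 / t½ = 0.693147 / 26.4 = 0.02626 h⁻¹
t = ln(C₀ / C) / k = ln(43.24 / 13.7) / 0.02626
  = ln(3.156) / 0.02626 = 1.149 / 0.02626 = 43.75 h

43.8 h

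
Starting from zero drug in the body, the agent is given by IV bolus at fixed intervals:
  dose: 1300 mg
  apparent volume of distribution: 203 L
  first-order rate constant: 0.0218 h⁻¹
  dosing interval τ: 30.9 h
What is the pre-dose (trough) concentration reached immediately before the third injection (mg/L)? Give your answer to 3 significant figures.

C₀ per dose = Dose / Vd = 1300 / 203 = 6.404 mg/L
Fraction remaining after one interval: r = e^(−kτ) = e^(−0.02180 × 30.9) = 0.5099
Before dose 3, 2 doses have been given (aged 1τ, 2τ).
C_trough = C₀ × (r + r²) = 6.404 × (0.5099 + 0.2600) = 4.930 mg/L

4.93 mg/L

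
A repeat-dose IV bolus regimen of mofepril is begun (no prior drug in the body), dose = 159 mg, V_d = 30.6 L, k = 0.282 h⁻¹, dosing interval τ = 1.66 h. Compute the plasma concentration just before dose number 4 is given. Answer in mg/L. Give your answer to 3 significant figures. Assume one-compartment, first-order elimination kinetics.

C₀ per dose = Dose / Vd = 159 / 30.6 = 5.196 mg/L
Fraction remaining after one interval: r = e^(−kτ) = e^(−0.2820 × 1.66) = 0.6262
Before dose 4, 3 doses have been given (aged 1τ, 2τ, 3τ).
C_trough = C₀ × (r + r² + … + r^3) = C₀ × r(1−r^3)/(1−r)
        = 5.196 × 0.6262 × (1 − 0.2455) / (1 − 0.6262) = 6.568 mg/L

6.57 mg/L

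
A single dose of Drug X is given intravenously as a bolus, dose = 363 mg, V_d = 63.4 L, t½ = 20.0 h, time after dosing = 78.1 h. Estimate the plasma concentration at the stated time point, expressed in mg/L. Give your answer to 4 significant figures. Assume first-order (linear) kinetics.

C₀ = Dose / Vd = 363.0 / 63.4 = 5.726 mg/L
k = ln2 / t½ = 0.693147 / 20.0 = 0.03466 h⁻¹
C = C₀ · e^(−k·t) = 5.726 × e^(−0.03466 × 78.1)
  = 5.726 × 0.06674 = 0.3822 mg/L

0.3822 mg/L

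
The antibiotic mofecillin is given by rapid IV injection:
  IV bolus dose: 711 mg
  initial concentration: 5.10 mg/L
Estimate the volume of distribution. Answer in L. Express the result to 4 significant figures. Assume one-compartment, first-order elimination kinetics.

139.4 L

Vd = Dose / C₀ = 711.0 / 5.10 = 139.4 L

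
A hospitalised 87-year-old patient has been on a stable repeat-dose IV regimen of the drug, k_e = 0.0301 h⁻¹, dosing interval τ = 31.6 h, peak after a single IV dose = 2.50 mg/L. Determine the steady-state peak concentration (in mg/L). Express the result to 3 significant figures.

e^(−kτ) = e^(−0.03010 × 31.6) = 0.3863
Accumulation ratio R = 1 / (1 − e^(−kτ)) = 1 / (1 − 0.3863) = 1.629
Steady-state peak = C₀ × R = 2.50 × 1.629 = 4.073 mg/L

4.07 mg/L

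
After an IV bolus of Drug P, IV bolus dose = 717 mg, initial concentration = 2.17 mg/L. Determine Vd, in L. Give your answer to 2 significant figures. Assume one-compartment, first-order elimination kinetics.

330 L

Vd = Dose / C₀ = 717.0 / 2.17 = 330.4 L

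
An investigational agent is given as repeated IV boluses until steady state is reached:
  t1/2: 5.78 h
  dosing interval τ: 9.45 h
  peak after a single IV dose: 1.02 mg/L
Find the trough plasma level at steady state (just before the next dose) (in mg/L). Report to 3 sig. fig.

0.484 mg/L

k = ln2 / t½ = 0.693147 / 5.78 = 0.1199 h⁻¹
e^(−kτ) = e^(−0.1199 × 9.45) = 0.3220
Accumulation ratio R = 1 / (1 − e^(−kτ)) = 1 / (1 − 0.3220) = 1.475
Steady-state trough = C₀ × R × e^(−kτ) = 1.02 × 1.475 × 0.3220 = 0.4844 mg/L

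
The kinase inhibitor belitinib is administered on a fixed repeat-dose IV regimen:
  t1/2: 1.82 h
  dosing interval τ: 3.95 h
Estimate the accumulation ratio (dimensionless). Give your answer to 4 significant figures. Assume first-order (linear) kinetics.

1.286

k = ln2 / t½ = 0.693147 / 1.82 = 0.3809 h⁻¹
e^(−kτ) = e^(−0.3809 × 3.95) = 0.2221
Accumulation ratio R = 1 / (1 − e^(−kτ)) = 1 / (1 − 0.2221) = 1.286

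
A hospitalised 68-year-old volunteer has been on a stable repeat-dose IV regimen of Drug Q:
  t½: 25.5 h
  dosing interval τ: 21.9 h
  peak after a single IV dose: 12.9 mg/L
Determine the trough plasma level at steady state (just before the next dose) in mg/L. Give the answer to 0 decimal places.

16 mg/L

k = ln2 / t½ = 0.693147 / 25.5 = 0.02718 h⁻¹
e^(−kτ) = e^(−0.02718 × 21.9) = 0.5514
Accumulation ratio R = 1 / (1 − e^(−kτ)) = 1 / (1 − 0.5514) = 2.229
Steady-state trough = C₀ × R × e^(−kτ) = 12.9 × 2.229 × 0.5514 = 15.86 mg/L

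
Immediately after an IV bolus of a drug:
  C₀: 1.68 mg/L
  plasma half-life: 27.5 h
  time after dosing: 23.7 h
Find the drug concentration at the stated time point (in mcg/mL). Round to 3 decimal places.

0.924 mcg/mL

k = ln2 / t½ = 0.693147 / 27.5 = 0.02521 h⁻¹
C = C₀ · e^(−k·t) = 1.680 × e^(−0.02521 × 23.7)
  = 1.680 × 0.5502 = 0.9243 mg/L
(0.9243 mg/L = 0.9243 mcg/mL)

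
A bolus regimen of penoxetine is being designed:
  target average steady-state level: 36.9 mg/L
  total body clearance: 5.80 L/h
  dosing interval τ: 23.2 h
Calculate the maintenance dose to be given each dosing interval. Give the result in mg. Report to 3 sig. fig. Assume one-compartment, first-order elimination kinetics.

At steady state, Dose/τ = Css × CL.
Dose = Css × CL × τ = 36.9 × 5.800 × 23.2 = 4965 mg

4970 mg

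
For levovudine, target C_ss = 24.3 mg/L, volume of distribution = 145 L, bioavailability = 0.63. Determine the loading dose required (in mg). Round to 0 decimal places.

5593 mg

LD = Css × Vd / F = 24.3 × 145 / 0.63 = 5593 mg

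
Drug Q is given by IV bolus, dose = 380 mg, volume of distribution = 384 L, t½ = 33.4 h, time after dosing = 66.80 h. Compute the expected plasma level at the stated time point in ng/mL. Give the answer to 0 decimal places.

C₀ = Dose / Vd = 380.0 / 384 = 0.9896 mg/L
k = ln2 / t½ = 0.693147 / 33.4 = 0.02075 h⁻¹
t / t½ = 66.80 / 33.4 = 2 half-lives
C = C₀ × (1/2)^2 = 0.9896 × 0.2500 = 0.2474 mg/L
Convert: 0.2474 mg/L × 1000 = 247.4 ng/mL

247 ng/mL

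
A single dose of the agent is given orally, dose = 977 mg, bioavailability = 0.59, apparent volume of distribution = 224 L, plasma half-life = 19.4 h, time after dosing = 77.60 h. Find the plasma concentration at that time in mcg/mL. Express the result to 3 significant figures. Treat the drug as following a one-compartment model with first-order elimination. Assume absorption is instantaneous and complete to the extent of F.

0.161 mcg/mL

Amount reaching circulation = F × Dose = 0.59 × 977.0 = 576.4 mg
C₀ = F·Dose / Vd = 576.4 / 224 = 2.573 mg/L
k = ln2 / t½ = 0.693147 / 19.4 = 0.03573 h⁻¹
t / t½ = 77.60 / 19.4 = 4 half-lives
C = C₀ × (1/2)^4 = 2.573 × 0.06250 = 0.1608 mg/L
(0.1608 mg/L = 0.1608 mcg/mL)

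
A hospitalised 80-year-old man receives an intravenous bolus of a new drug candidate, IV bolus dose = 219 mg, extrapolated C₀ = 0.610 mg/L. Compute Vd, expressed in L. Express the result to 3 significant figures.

Vd = Dose / C₀ = 219.0 / 0.610 = 359.0 L

359 L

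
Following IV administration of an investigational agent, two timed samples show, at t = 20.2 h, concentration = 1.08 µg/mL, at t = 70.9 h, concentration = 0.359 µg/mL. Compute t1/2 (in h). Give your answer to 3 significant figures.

31.9 h

k = ln(C₁/C₂) / (t₂ − t₁) = ln(1.08/0.359) / (70.9 − 20.2)
  = 1.101 / 50.70 = 0.02172 h⁻¹
t½ = ln2 / k = 0.693147 / 0.02172 = 31.91 h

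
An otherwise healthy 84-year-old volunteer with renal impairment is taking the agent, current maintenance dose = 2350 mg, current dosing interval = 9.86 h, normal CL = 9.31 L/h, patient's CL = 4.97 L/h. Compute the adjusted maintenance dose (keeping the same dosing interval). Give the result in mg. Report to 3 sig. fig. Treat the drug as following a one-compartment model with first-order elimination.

1250 mg

To keep the same average steady-state level, dosing rate must scale with clearance.
CL ratio = 4.97 / 9.31 = 0.5338
New dose (same interval) = 2350 × 0.5338 = 1254 mg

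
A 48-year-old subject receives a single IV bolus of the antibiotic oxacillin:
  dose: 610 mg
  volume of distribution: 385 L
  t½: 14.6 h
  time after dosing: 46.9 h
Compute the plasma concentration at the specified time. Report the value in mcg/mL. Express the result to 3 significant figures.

C₀ = Dose / Vd = 610.0 / 385 = 1.584 mg/L
k = ln2 / t½ = 0.693147 / 14.6 = 0.04748 h⁻¹
C = C₀ · e^(−k·t) = 1.584 × e^(−0.04748 × 46.9)
  = 1.584 × 0.1079 = 0.1709 mg/L
(0.1709 mg/L = 0.1709 mcg/mL)

0.171 mcg/mL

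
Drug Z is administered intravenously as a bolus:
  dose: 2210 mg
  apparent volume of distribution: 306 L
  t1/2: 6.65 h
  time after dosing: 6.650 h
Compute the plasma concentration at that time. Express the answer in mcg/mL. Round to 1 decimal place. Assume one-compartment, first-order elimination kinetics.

3.6 mcg/mL

C₀ = Dose / Vd = 2210 / 306 = 7.222 mg/L
k = ln2 / t½ = 0.693147 / 6.65 = 0.1042 h⁻¹
t / t½ = 6.650 / 6.65 = 1 half-lives
C = C₀ × (1/2)^1 = 7.222 × 0.5000 = 3.611 mg/L
(3.611 mg/L = 3.611 mcg/mL)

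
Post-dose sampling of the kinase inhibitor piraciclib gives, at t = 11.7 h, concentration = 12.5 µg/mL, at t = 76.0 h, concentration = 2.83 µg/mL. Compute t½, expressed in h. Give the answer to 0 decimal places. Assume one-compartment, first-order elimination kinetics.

30 h

k = ln(C₁/C₂) / (t₂ − t₁) = ln(12.5/2.83) / (76.0 − 11.7)
  = 1.485 / 64.30 = 0.02309 h⁻¹
t½ = ln2 / k = 0.693147 / 0.02309 = 30.02 h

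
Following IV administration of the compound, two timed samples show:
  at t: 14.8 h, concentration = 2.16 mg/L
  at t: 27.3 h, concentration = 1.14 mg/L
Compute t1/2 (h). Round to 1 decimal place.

13.6 h

k = ln(C₁/C₂) / (t₂ − t₁) = ln(2.16/1.14) / (27.3 − 14.8)
  = 0.6391 / 12.50 = 0.05113 h⁻¹
t½ = ln2 / k = 0.693147 / 0.05113 = 13.56 h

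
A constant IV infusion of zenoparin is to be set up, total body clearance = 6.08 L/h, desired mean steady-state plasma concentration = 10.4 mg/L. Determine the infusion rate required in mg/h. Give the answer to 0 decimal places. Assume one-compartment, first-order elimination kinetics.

63 mg/h

At steady state, infusion rate R₀ = Css × CL = 10.4 × 6.080 = 63.23 mg/h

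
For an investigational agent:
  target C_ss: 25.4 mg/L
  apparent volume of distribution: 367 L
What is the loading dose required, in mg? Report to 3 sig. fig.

LD = Css × Vd = 25.4 × 367 = 9322 mg

9320 mg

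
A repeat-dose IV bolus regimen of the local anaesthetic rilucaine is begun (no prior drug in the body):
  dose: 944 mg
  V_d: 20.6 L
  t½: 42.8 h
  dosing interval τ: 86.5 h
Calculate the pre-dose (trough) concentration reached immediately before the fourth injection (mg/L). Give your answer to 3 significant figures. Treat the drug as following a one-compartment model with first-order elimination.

C₀ per dose = Dose / Vd = 944 / 20.6 = 45.83 mg/L
k = ln2 / t½ = 0.693147 / 42.8 = 0.01620 h⁻¹
Fraction remaining after one interval: r = e^(−kτ) = e^(−0.01620 × 86.5) = 0.2463
Before dose 4, 3 doses have been given (aged 1τ, 2τ, 3τ).
C_trough = C₀ × (r + r² + … + r^3) = C₀ × r(1−r^3)/(1−r)
        = 45.83 × 0.2463 × (1 − 0.01494) / (1 − 0.2463) = 14.75 mg/L

14.8 mg/L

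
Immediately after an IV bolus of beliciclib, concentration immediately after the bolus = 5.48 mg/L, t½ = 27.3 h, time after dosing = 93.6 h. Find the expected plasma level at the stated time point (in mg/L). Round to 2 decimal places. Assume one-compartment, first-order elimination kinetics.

0.51 mg/L

k = ln2 / t½ = 0.693147 / 27.3 = 0.02539 h⁻¹
C = C₀ · e^(−k·t) = 5.480 × e^(−0.02539 × 93.6)
  = 5.480 × 0.09287 = 0.5089 mg/L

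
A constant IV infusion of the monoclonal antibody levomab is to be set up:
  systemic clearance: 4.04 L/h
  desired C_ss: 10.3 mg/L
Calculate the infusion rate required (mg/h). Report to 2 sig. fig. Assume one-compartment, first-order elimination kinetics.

42 mg/h

At steady state, infusion rate R₀ = Css × CL = 10.3 × 4.040 = 41.61 mg/h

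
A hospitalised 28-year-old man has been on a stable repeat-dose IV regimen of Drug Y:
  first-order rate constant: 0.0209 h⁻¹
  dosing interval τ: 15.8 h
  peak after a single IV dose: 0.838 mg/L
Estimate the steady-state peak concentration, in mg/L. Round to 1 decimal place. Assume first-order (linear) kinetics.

3.0 mg/L

e^(−kτ) = e^(−0.02090 × 15.8) = 0.7188
Accumulation ratio R = 1 / (1 − e^(−kτ)) = 1 / (1 − 0.7188) = 3.556
Steady-state peak = C₀ × R = 0.838 × 3.556 = 2.980 mg/L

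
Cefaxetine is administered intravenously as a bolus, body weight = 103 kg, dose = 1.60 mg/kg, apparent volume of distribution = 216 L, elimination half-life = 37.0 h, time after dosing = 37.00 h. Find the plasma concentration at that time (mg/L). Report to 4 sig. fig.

Total dose = 1.60 × 103 = 164.8 mg
C₀ = Dose / Vd = 164.8 / 216 = 0.7630 mg/L
k = ln2 / t½ = 0.693147 / 37.0 = 0.01873 h⁻¹
t / t½ = 37.00 / 37.0 = 1 half-lives
C = C₀ × (1/2)^1 = 0.7630 × 0.5000 = 0.3815 mg/L

0.3815 mg/L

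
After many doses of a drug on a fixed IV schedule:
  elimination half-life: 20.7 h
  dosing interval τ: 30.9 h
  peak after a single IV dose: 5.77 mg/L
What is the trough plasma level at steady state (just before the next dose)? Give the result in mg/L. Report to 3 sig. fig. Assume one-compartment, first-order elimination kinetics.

k = ln2 / t½ = 0.693147 / 20.7 = 0.03349 h⁻¹
e^(−kτ) = e^(−0.03349 × 30.9) = 0.3553
Accumulation ratio R = 1 / (1 − e^(−kτ)) = 1 / (1 − 0.3553) = 1.551
Steady-state trough = C₀ × R × e^(−kτ) = 5.77 × 1.551 × 0.3553 = 3.180 mg/L

3.18 mg/L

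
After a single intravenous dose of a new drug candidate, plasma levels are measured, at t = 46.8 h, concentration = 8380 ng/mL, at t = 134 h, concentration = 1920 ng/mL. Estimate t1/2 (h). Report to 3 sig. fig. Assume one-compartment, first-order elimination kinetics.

k = ln(C₁/C₂) / (t₂ − t₁) = ln(8380/1920) / (134 − 46.8)
  = 1.474 / 87.20 = 0.01690 h⁻¹
t½ = ln2 / k = 0.693147 / 0.01690 = 41.01 h

41.0 h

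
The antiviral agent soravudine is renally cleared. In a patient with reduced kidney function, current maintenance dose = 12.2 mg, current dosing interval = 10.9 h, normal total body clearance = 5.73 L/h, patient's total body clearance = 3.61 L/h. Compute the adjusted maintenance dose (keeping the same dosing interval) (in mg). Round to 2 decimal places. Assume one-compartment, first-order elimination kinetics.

7.69 mg

To keep the same average steady-state level, dosing rate must scale with clearance.
CL ratio = 3.61 / 5.73 = 0.6300
New dose (same interval) = 12.2 × 0.6300 = 7.686 mg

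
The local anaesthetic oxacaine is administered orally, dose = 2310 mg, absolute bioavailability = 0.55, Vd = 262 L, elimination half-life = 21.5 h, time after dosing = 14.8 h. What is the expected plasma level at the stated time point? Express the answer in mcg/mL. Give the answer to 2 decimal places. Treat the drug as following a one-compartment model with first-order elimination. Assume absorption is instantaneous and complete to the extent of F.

Amount reaching circulation = F × Dose = 0.55 × 2310 = 1271 mg
C₀ = F·Dose / Vd = 1271 / 262 = 4.851 mg/L
k = ln2 / t½ = 0.693147 / 21.5 = 0.03224 h⁻¹
C = C₀ · e^(−k·t) = 4.851 × e^(−0.03224 × 14.8)
  = 4.851 × 0.6205 = 3.010 mg/L
(3.010 mg/L = 3.010 mcg/mL)

3.01 mcg/mL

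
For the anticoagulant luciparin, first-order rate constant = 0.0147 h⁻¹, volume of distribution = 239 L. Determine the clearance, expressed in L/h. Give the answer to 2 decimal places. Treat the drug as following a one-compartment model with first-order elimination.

3.51 L/h

CL = k × Vd = 0.0147 × 239 = 3.513 L/h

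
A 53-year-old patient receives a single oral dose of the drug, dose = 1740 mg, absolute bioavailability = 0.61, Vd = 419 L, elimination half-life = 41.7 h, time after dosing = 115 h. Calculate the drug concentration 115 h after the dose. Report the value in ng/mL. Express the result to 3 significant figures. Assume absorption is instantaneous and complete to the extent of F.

375 ng/mL

Amount reaching circulation = F × Dose = 0.61 × 1740 = 1061 mg
C₀ = F·Dose / Vd = 1061 / 419 = 2.532 mg/L
k = ln2 / t½ = 0.693147 / 41.7 = 0.01662 h⁻¹
C = C₀ · e^(−k·t) = 2.532 × e^(−0.01662 × 115)
  = 2.532 × 0.1479 = 0.3745 mg/L
Convert: 0.3745 mg/L × 1000 = 374.5 ng/mL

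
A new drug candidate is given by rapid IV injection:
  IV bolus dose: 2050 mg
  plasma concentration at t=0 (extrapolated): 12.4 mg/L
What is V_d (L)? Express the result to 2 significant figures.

Vd = Dose / C₀ = 2050 / 12.4 = 165.3 L

170 L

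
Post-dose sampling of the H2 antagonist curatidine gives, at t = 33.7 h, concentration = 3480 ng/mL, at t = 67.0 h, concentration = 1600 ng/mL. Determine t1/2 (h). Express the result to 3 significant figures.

29.7 h

k = ln(C₁/C₂) / (t₂ − t₁) = ln(3480/1600) / (67.0 − 33.7)
  = 0.7770 / 33.30 = 0.02333 h⁻¹
t½ = ln2 / k = 0.693147 / 0.02333 = 29.71 h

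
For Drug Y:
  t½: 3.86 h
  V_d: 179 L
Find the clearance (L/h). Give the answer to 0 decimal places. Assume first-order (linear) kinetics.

k = ln2 / t½ = 0.693147 / 3.86 = 0.1796 h⁻¹
CL = k × Vd = 0.1796 × 179 = 32.15 L/h

32 L/h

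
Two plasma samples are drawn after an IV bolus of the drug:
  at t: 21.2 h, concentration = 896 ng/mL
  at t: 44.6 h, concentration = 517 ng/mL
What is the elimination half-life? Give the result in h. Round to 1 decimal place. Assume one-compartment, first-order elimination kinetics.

29.5 h

k = ln(C₁/C₂) / (t₂ − t₁) = ln(896/517) / (44.6 − 21.2)
  = 0.5499 / 23.40 = 0.02350 h⁻¹
t½ = ln2 / k = 0.693147 / 0.02350 = 29.50 h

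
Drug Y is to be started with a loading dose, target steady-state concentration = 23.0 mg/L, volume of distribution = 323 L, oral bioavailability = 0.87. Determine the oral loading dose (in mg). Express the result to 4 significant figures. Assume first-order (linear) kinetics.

8539 mg

LD = Css × Vd / F = 23.0 × 323 / 0.87 = 8539 mg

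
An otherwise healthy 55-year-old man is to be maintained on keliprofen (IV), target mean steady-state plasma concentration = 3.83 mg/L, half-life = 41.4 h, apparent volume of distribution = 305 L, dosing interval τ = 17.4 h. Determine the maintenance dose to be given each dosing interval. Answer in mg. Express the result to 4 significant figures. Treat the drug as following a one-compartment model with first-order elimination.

340.3 mg

k = ln2 / t½ = 0.693147 / 41.4 = 0.01674 h⁻¹
CL = k × Vd = 0.01674 × 305 = 5.106 L/h
At steady state, Dose/τ = Css × CL.
Dose = Css × CL × τ = 3.83 × 5.106 × 17.4 = 340.3 mg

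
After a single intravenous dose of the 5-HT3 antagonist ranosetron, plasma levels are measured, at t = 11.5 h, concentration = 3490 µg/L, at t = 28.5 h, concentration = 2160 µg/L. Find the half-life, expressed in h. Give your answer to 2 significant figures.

k = ln(C₁/C₂) / (t₂ − t₁) = ln(3490/2160) / (28.5 − 11.5)
  = 0.4798 / 17.00 = 0.02822 h⁻¹
t½ = ln2 / k = 0.693147 / 0.02822 = 24.56 h

25 h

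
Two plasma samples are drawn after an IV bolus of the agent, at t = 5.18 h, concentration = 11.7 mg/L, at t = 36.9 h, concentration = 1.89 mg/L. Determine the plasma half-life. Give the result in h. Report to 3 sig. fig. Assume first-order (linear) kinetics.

12.1 h

k = ln(C₁/C₂) / (t₂ − t₁) = ln(11.7/1.89) / (36.9 − 5.18)
  = 1.823 / 31.72 = 0.05747 h⁻¹
t½ = ln2 / k = 0.693147 / 0.05747 = 12.06 h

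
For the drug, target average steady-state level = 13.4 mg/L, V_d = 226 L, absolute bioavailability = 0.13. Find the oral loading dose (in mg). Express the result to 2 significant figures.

23000 mg

LD = Css × Vd / F = 13.4 × 226 / 0.13 = 23300 mg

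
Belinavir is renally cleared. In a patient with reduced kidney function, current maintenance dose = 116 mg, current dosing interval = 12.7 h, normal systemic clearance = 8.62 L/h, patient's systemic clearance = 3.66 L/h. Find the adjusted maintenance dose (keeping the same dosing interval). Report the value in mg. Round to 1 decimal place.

To keep the same average steady-state level, dosing rate must scale with clearance.
CL ratio = 3.66 / 8.62 = 0.4246
New dose (same interval) = 116 × 0.4246 = 49.25 mg

49.3 mg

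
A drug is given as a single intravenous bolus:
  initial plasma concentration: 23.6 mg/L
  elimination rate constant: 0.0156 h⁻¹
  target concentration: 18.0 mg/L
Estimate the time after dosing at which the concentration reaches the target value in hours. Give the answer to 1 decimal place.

t = ln(C₀ / C) / k = ln(23.60 / 18.0) / 0.01560
  = ln(1.311) / 0.01560 = 0.2708 / 0.01560 = 17.36 h

17.4 h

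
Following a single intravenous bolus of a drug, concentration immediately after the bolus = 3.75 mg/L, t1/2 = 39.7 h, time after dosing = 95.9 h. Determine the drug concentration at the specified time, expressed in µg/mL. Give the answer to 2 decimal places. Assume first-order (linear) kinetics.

k = ln2 / t½ = 0.693147 / 39.7 = 0.01746 h⁻¹
C = C₀ · e^(−k·t) = 3.750 × e^(−0.01746 × 95.9)
  = 3.750 × 0.1874 = 0.7028 mg/L
(0.7028 mg/L = 0.7028 µg/mL)

0.70 µg/mL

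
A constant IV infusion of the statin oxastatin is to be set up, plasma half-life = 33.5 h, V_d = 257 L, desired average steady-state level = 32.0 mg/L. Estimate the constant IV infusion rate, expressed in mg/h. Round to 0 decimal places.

k = ln2 / t½ = 0.693147 / 33.5 = 0.02069 h⁻¹
CL = k × Vd = 0.02069 × 257 = 5.317 L/h
At steady state, infusion rate R₀ = Css × CL = 32.0 × 5.317 = 170.1 mg/h

170 mg/h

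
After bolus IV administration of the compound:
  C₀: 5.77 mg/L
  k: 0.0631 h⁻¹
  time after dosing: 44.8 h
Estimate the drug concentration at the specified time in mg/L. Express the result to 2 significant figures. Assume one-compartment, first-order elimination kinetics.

0.34 mg/L

C = C₀ · e^(−k·t) = 5.770 × e^(−0.06310 × 44.8)
  = 5.770 × 0.05920 = 0.3416 mg/L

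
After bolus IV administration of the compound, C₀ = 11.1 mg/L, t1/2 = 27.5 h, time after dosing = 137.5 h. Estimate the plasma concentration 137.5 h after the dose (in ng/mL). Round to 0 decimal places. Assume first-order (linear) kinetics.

347 ng/mL

k = ln2 / t½ = 0.693147 / 27.5 = 0.02521 h⁻¹
t / t½ = 137.5 / 27.5 = 5 half-lives
C = C₀ × (1/2)^5 = 11.10 × 0.03125 = 0.3469 mg/L
Convert: 0.3469 mg/L × 1000 = 346.9 ng/mL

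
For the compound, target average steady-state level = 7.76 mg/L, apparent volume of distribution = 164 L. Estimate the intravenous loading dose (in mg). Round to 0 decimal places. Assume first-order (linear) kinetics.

1273 mg

LD = Css × Vd = 7.76 × 164 = 1273 mg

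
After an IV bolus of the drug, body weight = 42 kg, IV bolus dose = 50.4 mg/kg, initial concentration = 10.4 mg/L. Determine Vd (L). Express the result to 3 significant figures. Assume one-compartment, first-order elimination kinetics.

Dose = 50.4 × 42 = 2117 mg
Vd = Dose / C₀ = 2117 / 10.4 = 203.6 L

204 L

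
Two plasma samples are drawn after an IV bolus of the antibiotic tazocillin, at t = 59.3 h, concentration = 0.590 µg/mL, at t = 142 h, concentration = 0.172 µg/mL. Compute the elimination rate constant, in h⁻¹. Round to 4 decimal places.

0.0149 h⁻¹

k = ln(C₁/C₂) / (t₂ − t₁) = ln(0.590/0.172) / (142 − 59.3)
  = 1.233 / 82.70 = 0.01491 h⁻¹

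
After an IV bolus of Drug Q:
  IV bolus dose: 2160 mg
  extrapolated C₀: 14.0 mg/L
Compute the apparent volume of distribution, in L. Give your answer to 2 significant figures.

150 L

Vd = Dose / C₀ = 2160 / 14.0 = 154.3 L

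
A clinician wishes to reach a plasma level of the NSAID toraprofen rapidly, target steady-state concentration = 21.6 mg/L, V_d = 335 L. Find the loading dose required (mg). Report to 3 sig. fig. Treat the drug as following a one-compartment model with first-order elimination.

7240 mg

LD = Css × Vd = 21.6 × 335 = 7236 mg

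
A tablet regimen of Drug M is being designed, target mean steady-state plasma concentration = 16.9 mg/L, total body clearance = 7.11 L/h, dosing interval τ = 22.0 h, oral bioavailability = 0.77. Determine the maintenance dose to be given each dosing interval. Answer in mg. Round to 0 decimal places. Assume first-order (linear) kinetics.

3433 mg

At steady state, F × (Dose/τ) = Css × CL.
Dose = Css × CL × τ / F = 16.9 × 7.110 × 22.0 / 0.77 = 3433 mg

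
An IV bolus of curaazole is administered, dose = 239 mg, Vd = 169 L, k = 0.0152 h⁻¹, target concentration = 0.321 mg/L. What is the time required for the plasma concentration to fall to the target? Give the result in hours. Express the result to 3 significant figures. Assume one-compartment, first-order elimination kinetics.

C₀ = Dose / Vd = 239.0 / 169 = 1.414 mg/L
t = ln(C₀ / C) / k = ln(1.414 / 0.321) / 0.01520
  = ln(4.405) / 0.01520 = 1.483 / 0.01520 = 97.57 h

97.6 h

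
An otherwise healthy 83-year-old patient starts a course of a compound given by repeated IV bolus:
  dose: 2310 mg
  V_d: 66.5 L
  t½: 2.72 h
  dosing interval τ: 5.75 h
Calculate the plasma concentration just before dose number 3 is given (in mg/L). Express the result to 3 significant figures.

9.88 mg/L

C₀ per dose = Dose / Vd = 2310 / 66.5 = 34.74 mg/L
k = ln2 / t½ = 0.693147 / 2.72 = 0.2548 h⁻¹
Fraction remaining after one interval: r = e^(−kτ) = e^(−0.2548 × 5.75) = 0.2311
Before dose 3, 2 doses have been given (aged 1τ, 2τ).
C_trough = C₀ × (r + r²) = 34.74 × (0.2311 + 0.05341) = 9.884 mg/L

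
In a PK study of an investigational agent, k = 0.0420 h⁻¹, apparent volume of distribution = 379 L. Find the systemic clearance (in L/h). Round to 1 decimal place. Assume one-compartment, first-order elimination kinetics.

CL = k × Vd = 0.0420 × 379 = 15.92 L/h

15.9 L/h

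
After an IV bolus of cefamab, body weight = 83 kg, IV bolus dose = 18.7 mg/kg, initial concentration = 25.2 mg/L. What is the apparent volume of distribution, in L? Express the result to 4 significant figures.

Dose = 18.7 × 83 = 1552 mg
Vd = Dose / C₀ = 1552 / 25.2 = 61.59 L

61.59 L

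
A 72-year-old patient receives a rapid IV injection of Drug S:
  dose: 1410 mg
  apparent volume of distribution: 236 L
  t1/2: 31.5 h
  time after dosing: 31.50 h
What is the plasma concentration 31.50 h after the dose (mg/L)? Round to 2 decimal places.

C₀ = Dose / Vd = 1410 / 236 = 5.975 mg/L
k = ln2 / t½ = 0.693147 / 31.5 = 0.02200 h⁻¹
t / t½ = 31.50 / 31.5 = 1 half-lives
C = C₀ × (1/2)^1 = 5.975 × 0.5000 = 2.988 mg/L

2.99 mg/L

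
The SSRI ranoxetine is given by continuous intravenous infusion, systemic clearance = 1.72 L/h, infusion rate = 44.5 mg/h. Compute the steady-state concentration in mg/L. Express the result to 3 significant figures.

25.9 mg/L

At steady state Css = R₀ / CL = 44.5 / 1.720 = 25.87 mg/L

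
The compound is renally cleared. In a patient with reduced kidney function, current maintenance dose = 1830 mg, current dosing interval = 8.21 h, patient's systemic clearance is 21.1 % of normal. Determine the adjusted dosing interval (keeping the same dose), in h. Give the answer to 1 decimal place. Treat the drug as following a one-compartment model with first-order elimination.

38.9 h

To keep the same average steady-state level, dosing rate must scale with clearance.
CL ratio = 21.1 / 100 = 0.2110
New interval (same dose) = 8.21 / 0.2110 = 38.91 h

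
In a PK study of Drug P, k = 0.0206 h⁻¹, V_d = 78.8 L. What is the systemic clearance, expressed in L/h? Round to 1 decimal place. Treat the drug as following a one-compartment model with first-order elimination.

1.6 L/h

CL = k × Vd = 0.0206 × 78.8 = 1.623 L/h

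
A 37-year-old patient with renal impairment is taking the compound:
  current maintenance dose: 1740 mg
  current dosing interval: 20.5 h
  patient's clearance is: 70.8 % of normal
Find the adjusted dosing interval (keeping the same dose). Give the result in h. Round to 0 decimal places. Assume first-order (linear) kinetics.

To keep the same average steady-state level, dosing rate must scale with clearance.
CL ratio = 70.8 / 100 = 0.7080
New interval (same dose) = 20.5 / 0.7080 = 28.95 h

29 h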